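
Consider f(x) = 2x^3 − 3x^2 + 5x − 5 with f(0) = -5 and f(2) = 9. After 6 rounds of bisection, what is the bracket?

f(1) = -1 < 0, so the root lies in [1, 2]
f(1.5) = 2.5 > 0, so the root lies in [1, 1.5]
f(1.25) = 0.46875 > 0, so the root lies in [1, 1.25]
f(1.125) = -0.3242 < 0, so the root lies in [1.125, 1.25]
f(1.1875) = 0.0562 > 0, so the root lies in [1.125, 1.1875]
f(1.15625) = -0.1379 < 0, so the root lies in [1.15625, 1.1875]

[1.15625, 1.1875]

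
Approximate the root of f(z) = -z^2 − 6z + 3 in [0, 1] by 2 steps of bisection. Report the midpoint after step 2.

m = 0.5, f(m) = -0.25 (−); new bracket [0, 0.5]
m = 0.25, f(m) = 1.4375 (+); new bracket [0.25, 0.5]

0.25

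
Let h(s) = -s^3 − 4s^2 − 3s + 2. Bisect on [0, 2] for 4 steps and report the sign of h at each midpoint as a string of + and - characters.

--++

m = 1, h(m) = -6 (−); new bracket [0, 1]
m = 0.5, h(m) = -0.625 (−); new bracket [0, 0.5]
m = 0.25, h(m) = 0.984375 (+); new bracket [0.25, 0.5]
m = 0.375, h(m) = 0.2598 (+); new bracket [0.375, 0.5]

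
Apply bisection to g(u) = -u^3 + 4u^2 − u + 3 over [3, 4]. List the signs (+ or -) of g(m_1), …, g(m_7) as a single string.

u = 3.5 gives g = 5.625, positive; keep [3.5, 4]
u = 3.75 gives g = 2.765625, positive; keep [3.75, 4]
u = 3.875 gives g = 1.001953, positive; keep [3.875, 4]
u = 3.9375 gives g = 0.0315, positive; keep [3.9375, 4]
u = 3.96875 gives g = -0.4765, negative; keep [3.9375, 3.96875]
u = 3.953125 gives g = -0.2206, negative; keep [3.9375, 3.953125]
u = 3.9453125 gives g = -0.0941, negative; keep [3.9375, 3.9453125]

++++---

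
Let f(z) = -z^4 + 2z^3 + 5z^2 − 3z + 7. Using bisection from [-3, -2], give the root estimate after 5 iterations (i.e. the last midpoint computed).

-2.03125

z = -2.5 gives f = -24.5625, negative; keep [-2.5, -2]
z = -2.25 gives f = -9.347656, negative; keep [-2.25, -2]
z = -2.125 gives f = -3.62915, negative; keep [-2.125, -2]
z = -2.0625 gives f = -1.1861, negative; keep [-2.0625, -2]
z = -2.03125 gives f = -0.0618, negative; keep [-2.03125, -2]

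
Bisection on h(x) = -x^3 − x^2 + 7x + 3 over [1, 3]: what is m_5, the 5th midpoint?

h(2) = 5 > 0, so the root lies in [2, 3]
h(2.5) = -1.375 < 0, so the root lies in [2, 2.5]
h(2.25) = 2.296875 > 0, so the root lies in [2.25, 2.5]
h(2.375) = 0.5879 > 0, so the root lies in [2.375, 2.5]
h(2.4375) = -0.3611 < 0, so the root lies in [2.375, 2.4375]

2.4375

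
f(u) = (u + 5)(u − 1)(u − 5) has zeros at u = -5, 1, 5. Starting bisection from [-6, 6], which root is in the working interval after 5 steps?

-5

f(0) = 25 > 0, so the root lies in [-6, 0]
f(-3) = 64 > 0, so the root lies in [-6, -3]
f(-4.5) = 26.125 > 0, so the root lies in [-6, -4.5]
f(-5.25) = -16.0156 < 0, so the root lies in [-5.25, -4.5]
f(-4.875) = 7.252 > 0, so the root lies in [-5.25, -4.875]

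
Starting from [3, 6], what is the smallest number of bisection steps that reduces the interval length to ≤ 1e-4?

Width after n steps is 3/2^n. Need 2^n ≥ 3/1e-4 = 30000.
2^14 = 16384 < 30000 ≤ 2^15 = 32768, so n = 15.

15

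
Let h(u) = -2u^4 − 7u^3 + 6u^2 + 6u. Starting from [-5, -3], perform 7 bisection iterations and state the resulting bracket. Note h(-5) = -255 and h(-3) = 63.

m = -4, h(m) = 8 (+); new bracket [-5, -4]
m = -4.5, h(m) = -87.75 (−); new bracket [-4.5, -4]
m = -4.25, h(m) = -32.273438 (−); new bracket [-4.25, -4]
m = -4.125, h(m) = -10.3931 (−); new bracket [-4.125, -4]
m = -4.0625, h(m) = -0.7796 (−); new bracket [-4.0625, -4]
m = -4.03125, h(m) = 3.7121 (+); new bracket [-4.0625, -4.03125]
m = -4.046875, h(m) = 1.492 (+); new bracket [-4.0625, -4.046875]

[-4.0625, -4.046875]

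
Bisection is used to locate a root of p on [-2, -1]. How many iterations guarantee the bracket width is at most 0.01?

7

Width after n steps is 1/2^n. Need 2^n ≥ 1/0.01 = 100.
2^6 = 64 < 100 ≤ 2^7 = 128, so n = 7.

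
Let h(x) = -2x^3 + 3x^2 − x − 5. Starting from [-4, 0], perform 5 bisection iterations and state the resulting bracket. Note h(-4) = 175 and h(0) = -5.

[-1, -0.875]

h(-2) = 25 > 0, so the root lies in [-2, 0]
h(-1) = 1 > 0, so the root lies in [-1, 0]
h(-0.5) = -3.5 < 0, so the root lies in [-1, -0.5]
h(-0.75) = -1.7188 < 0, so the root lies in [-1, -0.75]
h(-0.875) = -0.4883 < 0, so the root lies in [-1, -0.875]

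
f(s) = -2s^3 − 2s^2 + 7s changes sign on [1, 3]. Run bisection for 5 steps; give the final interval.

midpoint 2: f = -10 < 0 → [1, 2]
midpoint 1.5: f = -0.75 < 0 → [1, 1.5]
midpoint 1.25: f = 1.71875 > 0 → [1.25, 1.5]
midpoint 1.375: f = 0.6445 > 0 → [1.375, 1.5]
midpoint 1.4375: f = -0.0112 < 0 → [1.375, 1.4375]

[1.375, 1.4375]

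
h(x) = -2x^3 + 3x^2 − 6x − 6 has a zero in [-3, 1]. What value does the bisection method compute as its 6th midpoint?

-0.6875

x = -1 gives h = 5, positive; keep [-1, 1]
x = 0 gives h = -6, negative; keep [-1, 0]
x = -0.5 gives h = -2, negative; keep [-1, -0.5]
x = -0.75 gives h = 1.0312, positive; keep [-0.75, -0.5]
x = -0.625 gives h = -0.5898, negative; keep [-0.75, -0.625]
x = -0.6875 gives h = 0.1929, positive; keep [-0.6875, -0.625]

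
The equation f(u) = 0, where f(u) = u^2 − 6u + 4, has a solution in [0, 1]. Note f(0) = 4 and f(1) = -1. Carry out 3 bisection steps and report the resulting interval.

m = 0.5, f(m) = 1.25 (+); new bracket [0.5, 1]
m = 0.75, f(m) = 0.0625 (+); new bracket [0.75, 1]
m = 0.875, f(m) = -0.484375 (−); new bracket [0.75, 0.875]

[0.75, 0.875]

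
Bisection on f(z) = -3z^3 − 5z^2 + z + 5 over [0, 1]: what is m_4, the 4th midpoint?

f(0.5) = 3.875 > 0, so the root lies in [0.5, 1]
f(0.75) = 1.671875 > 0, so the root lies in [0.75, 1]
f(0.875) = 0.037109 > 0, so the root lies in [0.875, 1]
f(0.9375) = -0.929 < 0, so the root lies in [0.875, 0.9375]

0.9375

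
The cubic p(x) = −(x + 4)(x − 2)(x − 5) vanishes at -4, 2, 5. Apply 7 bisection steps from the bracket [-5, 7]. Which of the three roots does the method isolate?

x = 1 gives p = -20, negative; keep [-5, 1]
x = -2 gives p = -56, negative; keep [-5, -2]
x = -3.5 gives p = -23.375, negative; keep [-5, -3.5]
x = -4.25 gives p = 14.4531, positive; keep [-4.25, -3.5]
x = -3.875 gives p = -6.5176, negative; keep [-4.25, -3.875]
x = -4.0625 gives p = 3.4338, positive; keep [-4.0625, -3.875]
x = -3.96875 gives p = -1.6729, negative; keep [-4.0625, -3.96875]

-4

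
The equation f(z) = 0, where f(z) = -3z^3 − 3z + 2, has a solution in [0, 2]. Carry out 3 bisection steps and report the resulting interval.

midpoint 1: f = -4 < 0 → [0, 1]
midpoint 0.5: f = 0.125 > 0 → [0.5, 1]
midpoint 0.75: f = -1.515625 < 0 → [0.5, 0.75]

[0.5, 0.75]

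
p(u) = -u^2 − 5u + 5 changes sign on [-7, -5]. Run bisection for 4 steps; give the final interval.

m = -6, p(m) = -1 (−); new bracket [-6, -5]
m = -5.5, p(m) = 2.25 (+); new bracket [-6, -5.5]
m = -5.75, p(m) = 0.6875 (+); new bracket [-6, -5.75]
m = -5.875, p(m) = -0.1406 (−); new bracket [-5.875, -5.75]

[-5.875, -5.75]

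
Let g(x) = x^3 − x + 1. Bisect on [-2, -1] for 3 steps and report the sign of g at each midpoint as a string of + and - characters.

m = -1.5, g(m) = -0.875 (−); new bracket [-1.5, -1]
m = -1.25, g(m) = 0.296875 (+); new bracket [-1.5, -1.25]
m = -1.375, g(m) = -0.224609 (−); new bracket [-1.375, -1.25]

-+-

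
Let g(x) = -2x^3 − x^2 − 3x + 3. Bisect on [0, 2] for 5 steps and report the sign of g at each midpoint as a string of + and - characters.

x = 1 gives g = -3, negative; keep [0, 1]
x = 0.5 gives g = 1, positive; keep [0.5, 1]
x = 0.75 gives g = -0.65625, negative; keep [0.5, 0.75]
x = 0.625 gives g = 0.2461, positive; keep [0.625, 0.75]
x = 0.6875 gives g = -0.1851, negative; keep [0.625, 0.6875]

-+-+-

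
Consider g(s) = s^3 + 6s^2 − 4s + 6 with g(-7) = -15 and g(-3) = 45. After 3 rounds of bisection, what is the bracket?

[-7, -6.5]

m = -5, g(m) = 51 (+); new bracket [-7, -5]
m = -6, g(m) = 30 (+); new bracket [-7, -6]
m = -6.5, g(m) = 10.875 (+); new bracket [-7, -6.5]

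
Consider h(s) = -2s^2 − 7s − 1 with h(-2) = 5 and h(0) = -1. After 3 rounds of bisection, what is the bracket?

[-0.25, 0]

s = -1 gives h = 4, positive; keep [-1, 0]
s = -0.5 gives h = 2, positive; keep [-0.5, 0]
s = -0.25 gives h = 0.625, positive; keep [-0.25, 0]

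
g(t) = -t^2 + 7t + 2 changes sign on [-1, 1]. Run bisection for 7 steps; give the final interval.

midpoint 0: g = 2 > 0 → [-1, 0]
midpoint -0.5: g = -1.75 < 0 → [-0.5, 0]
midpoint -0.25: g = 0.1875 > 0 → [-0.5, -0.25]
midpoint -0.375: g = -0.7656 < 0 → [-0.375, -0.25]
midpoint -0.3125: g = -0.2852 < 0 → [-0.3125, -0.25]
midpoint -0.28125: g = -0.0479 < 0 → [-0.28125, -0.25]
midpoint -0.265625: g = 0.0701 > 0 → [-0.28125, -0.265625]

[-0.28125, -0.265625]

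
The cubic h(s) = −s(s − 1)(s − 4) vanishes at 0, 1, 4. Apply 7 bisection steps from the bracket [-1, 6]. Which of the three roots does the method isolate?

m = 2.5, h(m) = 5.625 (+); new bracket [2.5, 6]
m = 4.25, h(m) = -3.453125 (−); new bracket [2.5, 4.25]
m = 3.375, h(m) = 5.009766 (+); new bracket [3.375, 4.25]
m = 3.8125, h(m) = 2.0105 (+); new bracket [3.8125, 4.25]
m = 4.03125, h(m) = -0.3819 (−); new bracket [3.8125, 4.03125]
m = 3.921875, h(m) = 0.8953 (+); new bracket [3.921875, 4.03125]
m = 3.9765625, h(m) = 0.2774 (+); new bracket [3.9765625, 4.03125]

4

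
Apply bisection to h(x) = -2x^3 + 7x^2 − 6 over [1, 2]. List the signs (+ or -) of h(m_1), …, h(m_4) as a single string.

+++-

h(1.5) = 3 > 0, so the root lies in [1, 1.5]
h(1.25) = 1.03125 > 0, so the root lies in [1, 1.25]
h(1.125) = 0.011719 > 0, so the root lies in [1, 1.125]
h(1.0625) = -0.4966 < 0, so the root lies in [1.0625, 1.125]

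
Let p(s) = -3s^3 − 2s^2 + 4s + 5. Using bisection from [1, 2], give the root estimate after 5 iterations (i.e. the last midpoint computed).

1.34375

p(1.5) = -3.625 < 0, so the root lies in [1, 1.5]
p(1.25) = 1.015625 > 0, so the root lies in [1.25, 1.5]
p(1.375) = -1.080078 < 0, so the root lies in [1.25, 1.375]
p(1.3125) = 0.0217 > 0, so the root lies in [1.3125, 1.375]
p(1.34375) = -0.5154 < 0, so the root lies in [1.3125, 1.34375]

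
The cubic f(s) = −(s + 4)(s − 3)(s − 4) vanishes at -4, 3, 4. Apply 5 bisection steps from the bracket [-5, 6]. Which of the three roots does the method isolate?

-4

f(0.5) = -39.375 < 0, so the root lies in [-5, 0.5]
f(-2.25) = -57.421875 < 0, so the root lies in [-5, -2.25]
f(-3.625) = -18.943359 < 0, so the root lies in [-5, -3.625]
f(-4.3125) = 18.9954 > 0, so the root lies in [-4.3125, -3.625]
f(-3.96875) = -1.7354 < 0, so the root lies in [-4.3125, -3.96875]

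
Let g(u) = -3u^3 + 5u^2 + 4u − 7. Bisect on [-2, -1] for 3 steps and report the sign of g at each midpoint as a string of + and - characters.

++-

m = -1.5, g(m) = 8.375 (+); new bracket [-1.5, -1]
m = -1.25, g(m) = 1.671875 (+); new bracket [-1.25, -1]
m = -1.125, g(m) = -0.900391 (−); new bracket [-1.25, -1.125]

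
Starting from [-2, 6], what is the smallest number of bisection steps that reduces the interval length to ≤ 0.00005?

18

Width after n steps is 8/2^n. Need 2^n ≥ 8/0.00005 = 160000.
2^17 = 131072 < 160000 ≤ 2^18 = 262144, so n = 18.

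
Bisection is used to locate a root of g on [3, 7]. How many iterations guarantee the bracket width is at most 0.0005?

13

Width after n steps is 4/2^n. Need 2^n ≥ 4/0.0005 = 8000.
2^12 = 4096 < 8000 ≤ 2^13 = 8192, so n = 13.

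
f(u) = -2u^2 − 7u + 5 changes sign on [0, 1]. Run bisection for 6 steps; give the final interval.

[0.59375, 0.609375]

m = 0.5, f(m) = 1 (+); new bracket [0.5, 1]
m = 0.75, f(m) = -1.375 (−); new bracket [0.5, 0.75]
m = 0.625, f(m) = -0.15625 (−); new bracket [0.5, 0.625]
m = 0.5625, f(m) = 0.4297 (+); new bracket [0.5625, 0.625]
m = 0.59375, f(m) = 0.1387 (+); new bracket [0.59375, 0.625]
m = 0.609375, f(m) = -0.0083 (−); new bracket [0.59375, 0.609375]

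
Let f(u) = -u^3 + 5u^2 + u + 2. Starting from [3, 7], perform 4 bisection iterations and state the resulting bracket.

u = 5 gives f = 7, positive; keep [5, 7]
u = 6 gives f = -28, negative; keep [5, 6]
u = 5.5 gives f = -7.625, negative; keep [5, 5.5]
u = 5.25 gives f = 0.3594, positive; keep [5.25, 5.5]

[5.25, 5.5]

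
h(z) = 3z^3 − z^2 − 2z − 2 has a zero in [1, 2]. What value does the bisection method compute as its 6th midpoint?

1.265625

midpoint 1.5: h = 2.875 > 0 → [1, 1.5]
midpoint 1.25: h = -0.203125 < 0 → [1.25, 1.5]
midpoint 1.375: h = 1.158203 > 0 → [1.25, 1.375]
midpoint 1.3125: h = 0.4353 > 0 → [1.25, 1.3125]
midpoint 1.28125: h = 0.1058 > 0 → [1.25, 1.28125]
midpoint 1.265625: h = -0.0512 < 0 → [1.265625, 1.28125]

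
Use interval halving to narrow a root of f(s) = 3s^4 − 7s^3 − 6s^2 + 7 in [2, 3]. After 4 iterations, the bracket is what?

s = 2.5 gives f = -22.6875, negative; keep [2.5, 3]
s = 2.75 gives f = -12.378906, negative; keep [2.75, 3]
s = 2.875 gives f = -3.977783, negative; keep [2.875, 3]
s = 2.9375 gives f = 1.1687, positive; keep [2.875, 2.9375]

[2.875, 2.9375]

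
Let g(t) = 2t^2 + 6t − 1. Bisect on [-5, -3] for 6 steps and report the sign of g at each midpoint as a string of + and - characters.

+++-+-

g(-4) = 7 > 0, so the root lies in [-4, -3]
g(-3.5) = 2.5 > 0, so the root lies in [-3.5, -3]
g(-3.25) = 0.625 > 0, so the root lies in [-3.25, -3]
g(-3.125) = -0.2188 < 0, so the root lies in [-3.25, -3.125]
g(-3.1875) = 0.1953 > 0, so the root lies in [-3.1875, -3.125]
g(-3.15625) = -0.0137 < 0, so the root lies in [-3.1875, -3.15625]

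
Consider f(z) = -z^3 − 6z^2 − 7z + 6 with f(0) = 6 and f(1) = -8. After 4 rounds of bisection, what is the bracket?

[0.5, 0.5625]

midpoint 0.5: f = 0.875 > 0 → [0.5, 1]
midpoint 0.75: f = -3.046875 < 0 → [0.5, 0.75]
midpoint 0.625: f = -0.962891 < 0 → [0.5, 0.625]
midpoint 0.5625: f = -0.0139 < 0 → [0.5, 0.5625]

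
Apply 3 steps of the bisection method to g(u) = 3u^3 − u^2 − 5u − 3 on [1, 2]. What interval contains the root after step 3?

g(1.5) = -2.625 < 0, so the root lies in [1.5, 2]
g(1.75) = 1.265625 > 0, so the root lies in [1.5, 1.75]
g(1.625) = -0.892578 < 0, so the root lies in [1.625, 1.75]

[1.625, 1.75]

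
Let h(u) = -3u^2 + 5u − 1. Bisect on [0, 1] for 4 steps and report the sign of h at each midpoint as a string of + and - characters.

++--

h(0.5) = 0.75 > 0, so the root lies in [0, 0.5]
h(0.25) = 0.0625 > 0, so the root lies in [0, 0.25]
h(0.125) = -0.421875 < 0, so the root lies in [0.125, 0.25]
h(0.1875) = -0.168 < 0, so the root lies in [0.1875, 0.25]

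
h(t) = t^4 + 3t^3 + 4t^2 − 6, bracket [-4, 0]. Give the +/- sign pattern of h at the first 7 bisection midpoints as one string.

+---++-

h(-2) = 2 > 0, so the root lies in [-2, 0]
h(-1) = -4 < 0, so the root lies in [-2, -1]
h(-1.5) = -2.0625 < 0, so the root lies in [-2, -1.5]
h(-1.75) = -0.4492 < 0, so the root lies in [-2, -1.75]
h(-1.875) = 0.6467 > 0, so the root lies in [-1.875, -1.75]
h(-1.8125) = 0.0698 > 0, so the root lies in [-1.8125, -1.75]
h(-1.78125) = -0.1965 < 0, so the root lies in [-1.8125, -1.78125]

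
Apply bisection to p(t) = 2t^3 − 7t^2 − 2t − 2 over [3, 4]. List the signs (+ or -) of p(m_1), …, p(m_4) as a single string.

--+-

midpoint 3.5: p = -9 < 0 → [3.5, 4]
midpoint 3.75: p = -2.46875 < 0 → [3.75, 4]
midpoint 3.875: p = 1.511719 > 0 → [3.75, 3.875]
midpoint 3.8125: p = -0.5405 < 0 → [3.8125, 3.875]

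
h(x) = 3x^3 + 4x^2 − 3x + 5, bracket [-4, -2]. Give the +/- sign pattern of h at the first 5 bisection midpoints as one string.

---+-

x = -3 gives h = -31, negative; keep [-3, -2]
x = -2.5 gives h = -9.375, negative; keep [-2.5, -2]
x = -2.25 gives h = -2.171875, negative; keep [-2.25, -2]
x = -2.125 gives h = 0.6504, positive; keep [-2.25, -2.125]
x = -2.1875 gives h = -0.6995, negative; keep [-2.1875, -2.125]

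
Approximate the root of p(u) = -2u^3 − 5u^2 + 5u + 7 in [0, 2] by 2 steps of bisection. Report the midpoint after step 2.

m = 1, p(m) = 5 (+); new bracket [1, 2]
m = 1.5, p(m) = -3.5 (−); new bracket [1, 1.5]

1.5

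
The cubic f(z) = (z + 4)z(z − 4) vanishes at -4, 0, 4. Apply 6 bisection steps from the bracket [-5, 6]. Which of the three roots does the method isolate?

f(0.5) = -7.875 < 0, so the root lies in [0.5, 6]
f(3.25) = -17.671875 < 0, so the root lies in [3.25, 6]
f(4.625) = 24.931641 > 0, so the root lies in [3.25, 4.625]
f(3.9375) = -1.9534 < 0, so the root lies in [3.9375, 4.625]
f(4.28125) = 9.9715 > 0, so the root lies in [3.9375, 4.28125]
f(4.109375) = 3.6449 > 0, so the root lies in [3.9375, 4.109375]

4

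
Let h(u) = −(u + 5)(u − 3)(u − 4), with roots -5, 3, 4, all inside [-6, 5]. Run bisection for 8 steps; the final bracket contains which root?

-5

midpoint -0.5: h = -70.875 < 0 → [-6, -0.5]
midpoint -3.25: h = -79.296875 < 0 → [-6, -3.25]
midpoint -4.625: h = -24.662109 < 0 → [-6, -4.625]
midpoint -5.3125: h = 24.1907 > 0 → [-5.3125, -4.625]
midpoint -4.96875: h = -2.2334 < 0 → [-5.3125, -4.96875]
midpoint -5.140625: h = 10.464 > 0 → [-5.140625, -4.96875]
midpoint -5.0546875: h = 3.9885 > 0 → [-5.0546875, -4.96875]
midpoint -5.01171875: h = 0.8461 > 0 → [-5.01171875, -4.96875]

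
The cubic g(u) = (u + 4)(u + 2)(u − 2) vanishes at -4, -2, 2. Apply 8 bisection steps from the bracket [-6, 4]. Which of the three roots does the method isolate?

m = -1, g(m) = -9 (−); new bracket [-1, 4]
m = 1.5, g(m) = -9.625 (−); new bracket [1.5, 4]
m = 2.75, g(m) = 24.046875 (+); new bracket [1.5, 2.75]
m = 2.125, g(m) = 3.1582 (+); new bracket [1.5, 2.125]
m = 1.8125, g(m) = -4.155 (−); new bracket [1.8125, 2.125]
m = 1.96875, g(m) = -0.7403 (−); new bracket [1.96875, 2.125]
m = 2.046875, g(m) = 1.1471 (+); new bracket [1.96875, 2.046875]
m = 2.0078125, g(m) = 0.1881 (+); new bracket [1.96875, 2.0078125]

2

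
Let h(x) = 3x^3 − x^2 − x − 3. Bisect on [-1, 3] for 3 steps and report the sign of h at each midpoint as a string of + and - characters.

midpoint 1: h = -2 < 0 → [1, 3]
midpoint 2: h = 15 > 0 → [1, 2]
midpoint 1.5: h = 3.375 > 0 → [1, 1.5]

-++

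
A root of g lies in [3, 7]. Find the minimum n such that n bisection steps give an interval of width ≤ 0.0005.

Width after n steps is 4/2^n. Need 2^n ≥ 4/0.0005 = 8000.
2^12 = 4096 < 8000 ≤ 2^13 = 8192, so n = 13.

13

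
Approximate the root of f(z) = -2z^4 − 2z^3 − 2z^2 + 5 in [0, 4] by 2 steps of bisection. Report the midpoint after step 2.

m = 2, f(m) = -51 (−); new bracket [0, 2]
m = 1, f(m) = -1 (−); new bracket [0, 1]

1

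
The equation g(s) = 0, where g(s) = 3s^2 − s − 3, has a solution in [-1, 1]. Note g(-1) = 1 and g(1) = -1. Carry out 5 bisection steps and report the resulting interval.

g(0) = -3 < 0, so the root lies in [-1, 0]
g(-0.5) = -1.75 < 0, so the root lies in [-1, -0.5]
g(-0.75) = -0.5625 < 0, so the root lies in [-1, -0.75]
g(-0.875) = 0.1719 > 0, so the root lies in [-0.875, -0.75]
g(-0.8125) = -0.207 < 0, so the root lies in [-0.875, -0.8125]

[-0.875, -0.8125]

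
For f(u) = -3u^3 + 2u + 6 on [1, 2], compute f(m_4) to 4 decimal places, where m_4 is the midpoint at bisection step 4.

midpoint 1.5: f = -1.125 < 0 → [1, 1.5]
midpoint 1.25: f = 2.640625 > 0 → [1.25, 1.5]
midpoint 1.375: f = 0.951172 > 0 → [1.375, 1.5]
midpoint 1.4375: f = -0.0364 < 0 → [1.375, 1.4375]

-0.0364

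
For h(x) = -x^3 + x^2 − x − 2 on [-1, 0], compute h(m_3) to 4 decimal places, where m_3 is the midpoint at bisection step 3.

x = -0.5 gives h = -1.125, negative; keep [-1, -0.5]
x = -0.75 gives h = -0.265625, negative; keep [-1, -0.75]
x = -0.875 gives h = 0.310547, positive; keep [-0.875, -0.75]

0.3105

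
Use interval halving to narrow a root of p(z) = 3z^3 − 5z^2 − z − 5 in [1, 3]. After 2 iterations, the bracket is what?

[2, 2.5]

m = 2, p(m) = -3 (−); new bracket [2, 3]
m = 2.5, p(m) = 8.125 (+); new bracket [2, 2.5]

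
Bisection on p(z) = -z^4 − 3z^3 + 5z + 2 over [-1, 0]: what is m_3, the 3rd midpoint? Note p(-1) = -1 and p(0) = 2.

p(-0.5) = -0.1875 < 0, so the root lies in [-0.5, 0]
p(-0.25) = 0.792969 > 0, so the root lies in [-0.5, -0.25]
p(-0.375) = 0.263428 > 0, so the root lies in [-0.5, -0.375]

-0.375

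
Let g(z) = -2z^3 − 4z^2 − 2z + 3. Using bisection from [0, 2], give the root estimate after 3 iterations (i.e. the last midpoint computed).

midpoint 1: g = -5 < 0 → [0, 1]
midpoint 0.5: g = 0.75 > 0 → [0.5, 1]
midpoint 0.75: g = -1.59375 < 0 → [0.5, 0.75]

0.75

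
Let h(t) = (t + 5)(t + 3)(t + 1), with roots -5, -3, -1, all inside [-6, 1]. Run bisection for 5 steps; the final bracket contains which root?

-1

h(-2.5) = -1.875 < 0, so the root lies in [-2.5, 1]
h(-0.75) = 2.390625 > 0, so the root lies in [-2.5, -0.75]
h(-1.625) = -2.900391 < 0, so the root lies in [-1.625, -0.75]
h(-1.1875) = -1.2957 < 0, so the root lies in [-1.1875, -0.75]
h(-0.96875) = 0.2559 > 0, so the root lies in [-1.1875, -0.96875]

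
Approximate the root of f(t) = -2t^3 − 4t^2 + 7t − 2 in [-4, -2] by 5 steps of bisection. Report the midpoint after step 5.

-3.1875

t = -3 gives f = -5, negative; keep [-4, -3]
t = -3.5 gives f = 10.25, positive; keep [-3.5, -3]
t = -3.25 gives f = 1.65625, positive; keep [-3.25, -3]
t = -3.125 gives f = -1.9023, negative; keep [-3.25, -3.125]
t = -3.1875 gives f = -0.1821, negative; keep [-3.25, -3.1875]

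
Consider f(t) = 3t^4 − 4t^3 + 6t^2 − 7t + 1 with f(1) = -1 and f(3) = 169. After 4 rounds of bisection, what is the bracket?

[1.125, 1.25]

t = 2 gives f = 27, positive; keep [1, 2]
t = 1.5 gives f = 5.6875, positive; keep [1, 1.5]
t = 1.25 gives f = 1.136719, positive; keep [1, 1.25]
t = 1.125 gives f = -0.1711, negative; keep [1.125, 1.25]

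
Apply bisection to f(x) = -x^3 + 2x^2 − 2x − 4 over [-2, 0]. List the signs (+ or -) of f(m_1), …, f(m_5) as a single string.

+---+

midpoint -1: f = 1 > 0 → [-1, 0]
midpoint -0.5: f = -2.375 < 0 → [-1, -0.5]
midpoint -0.75: f = -0.953125 < 0 → [-1, -0.75]
midpoint -0.875: f = -0.0488 < 0 → [-1, -0.875]
midpoint -0.9375: f = 0.4568 > 0 → [-0.9375, -0.875]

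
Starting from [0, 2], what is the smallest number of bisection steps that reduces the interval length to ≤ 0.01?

Width after n steps is 2/2^n. Need 2^n ≥ 2/0.01 = 200.
2^7 = 128 < 200 ≤ 2^8 = 256, so n = 8.

8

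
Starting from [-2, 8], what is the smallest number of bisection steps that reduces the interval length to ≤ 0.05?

8

Width after n steps is 10/2^n. Need 2^n ≥ 10/0.05 = 200.
2^7 = 128 < 200 ≤ 2^8 = 256, so n = 8.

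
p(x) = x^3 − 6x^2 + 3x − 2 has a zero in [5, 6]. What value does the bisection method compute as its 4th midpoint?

m = 5.5, p(m) = -0.625 (−); new bracket [5.5, 6]
m = 5.75, p(m) = 6.984375 (+); new bracket [5.5, 5.75]
m = 5.625, p(m) = 3.009766 (+); new bracket [5.5, 5.625]
m = 5.5625, p(m) = 1.1506 (+); new bracket [5.5, 5.5625]

5.5625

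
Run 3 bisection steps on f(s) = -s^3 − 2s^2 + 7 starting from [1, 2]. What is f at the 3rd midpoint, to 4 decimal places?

f(1.5) = -0.875 < 0, so the root lies in [1, 1.5]
f(1.25) = 1.921875 > 0, so the root lies in [1.25, 1.5]
f(1.375) = 0.619141 > 0, so the root lies in [1.375, 1.5]

0.6191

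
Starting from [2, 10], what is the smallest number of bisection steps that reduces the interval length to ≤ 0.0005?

Width after n steps is 8/2^n. Need 2^n ≥ 8/0.0005 = 16000.
2^13 = 8192 < 16000 ≤ 2^14 = 16384, so n = 14.

14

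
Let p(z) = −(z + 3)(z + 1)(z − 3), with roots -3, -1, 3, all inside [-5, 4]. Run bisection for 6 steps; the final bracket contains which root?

3

midpoint -0.5: p = 4.375 > 0 → [-0.5, 4]
midpoint 1.75: p = 16.328125 > 0 → [1.75, 4]
midpoint 2.875: p = 2.845703 > 0 → [2.875, 4]
midpoint 3.4375: p = -12.4978 < 0 → [2.875, 3.4375]
midpoint 3.15625: p = -3.998 < 0 → [2.875, 3.15625]
midpoint 3.015625: p = -0.3774 < 0 → [2.875, 3.015625]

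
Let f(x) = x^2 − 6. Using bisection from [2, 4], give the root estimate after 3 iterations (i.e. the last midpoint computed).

2.25

midpoint 3: f = 3 > 0 → [2, 3]
midpoint 2.5: f = 0.25 > 0 → [2, 2.5]
midpoint 2.25: f = -0.9375 < 0 → [2.25, 2.5]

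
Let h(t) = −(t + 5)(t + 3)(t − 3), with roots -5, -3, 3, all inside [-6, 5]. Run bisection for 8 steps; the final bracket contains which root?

h(-0.5) = 39.375 > 0, so the root lies in [-0.5, 5]
h(2.25) = 28.546875 > 0, so the root lies in [2.25, 5]
h(3.625) = -35.712891 < 0, so the root lies in [2.25, 3.625]
h(2.9375) = 2.9456 > 0, so the root lies in [2.9375, 3.625]
h(3.28125) = -14.6297 < 0, so the root lies in [2.9375, 3.28125]
h(3.109375) = -5.4188 < 0, so the root lies in [2.9375, 3.109375]
h(3.0234375) = -1.1327 < 0, so the root lies in [2.9375, 3.0234375]
h(2.98046875) = 0.9322 > 0, so the root lies in [2.98046875, 3.0234375]

3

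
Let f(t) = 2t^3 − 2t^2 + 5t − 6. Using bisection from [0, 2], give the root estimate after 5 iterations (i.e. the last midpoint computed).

t = 1 gives f = -1, negative; keep [1, 2]
t = 1.5 gives f = 3.75, positive; keep [1, 1.5]
t = 1.25 gives f = 1.03125, positive; keep [1, 1.25]
t = 1.125 gives f = -0.0586, negative; keep [1.125, 1.25]
t = 1.1875 gives f = 0.4663, positive; keep [1.125, 1.1875]

1.1875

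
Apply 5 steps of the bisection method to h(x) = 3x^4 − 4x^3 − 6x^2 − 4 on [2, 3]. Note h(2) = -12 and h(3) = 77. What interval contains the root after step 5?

[2.28125, 2.3125]

midpoint 2.5: h = 13.1875 > 0 → [2, 2.5]
midpoint 2.25: h = -3.050781 < 0 → [2.25, 2.5]
midpoint 2.375: h = 4.020264 > 0 → [2.25, 2.375]
midpoint 2.3125: h = 0.2405 > 0 → [2.25, 2.3125]
midpoint 2.28125: h = -1.464 < 0 → [2.28125, 2.3125]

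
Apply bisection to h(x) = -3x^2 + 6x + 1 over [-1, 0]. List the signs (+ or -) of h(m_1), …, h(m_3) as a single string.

--+

x = -0.5 gives h = -2.75, negative; keep [-0.5, 0]
x = -0.25 gives h = -0.6875, negative; keep [-0.25, 0]
x = -0.125 gives h = 0.203125, positive; keep [-0.25, -0.125]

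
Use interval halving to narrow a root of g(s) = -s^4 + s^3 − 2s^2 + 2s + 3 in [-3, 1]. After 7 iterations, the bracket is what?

m = -1, g(m) = -3 (−); new bracket [-1, 1]
m = 0, g(m) = 3 (+); new bracket [-1, 0]
m = -0.5, g(m) = 1.3125 (+); new bracket [-1, -0.5]
m = -0.75, g(m) = -0.3633 (−); new bracket [-0.75, -0.5]
m = -0.625, g(m) = 0.572 (+); new bracket [-0.75, -0.625]
m = -0.6875, g(m) = 0.1313 (+); new bracket [-0.75, -0.6875]
m = -0.71875, g(m) = -0.1089 (−); new bracket [-0.71875, -0.6875]

[-0.71875, -0.6875]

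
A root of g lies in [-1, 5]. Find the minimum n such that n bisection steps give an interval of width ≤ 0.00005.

17

Width after n steps is 6/2^n. Need 2^n ≥ 6/0.00005 = 120000.
2^16 = 65536 < 120000 ≤ 2^17 = 131072, so n = 17.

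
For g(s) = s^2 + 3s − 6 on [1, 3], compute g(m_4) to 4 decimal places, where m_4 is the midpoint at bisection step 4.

g(2) = 4 > 0, so the root lies in [1, 2]
g(1.5) = 0.75 > 0, so the root lies in [1, 1.5]
g(1.25) = -0.6875 < 0, so the root lies in [1.25, 1.5]
g(1.375) = 0.0156 > 0, so the root lies in [1.25, 1.375]

0.0156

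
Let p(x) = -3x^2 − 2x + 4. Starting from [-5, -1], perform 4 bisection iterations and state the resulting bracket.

m = -3, p(m) = -17 (−); new bracket [-3, -1]
m = -2, p(m) = -4 (−); new bracket [-2, -1]
m = -1.5, p(m) = 0.25 (+); new bracket [-2, -1.5]
m = -1.75, p(m) = -1.6875 (−); new bracket [-1.75, -1.5]

[-1.75, -1.5]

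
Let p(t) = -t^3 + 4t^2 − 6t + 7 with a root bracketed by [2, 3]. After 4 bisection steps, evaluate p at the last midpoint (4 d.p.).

midpoint 2.5: p = 1.375 > 0 → [2.5, 3]
midpoint 2.75: p = -0.046875 < 0 → [2.5, 2.75]
midpoint 2.625: p = 0.724609 > 0 → [2.625, 2.75]
midpoint 2.6875: p = 0.3547 > 0 → [2.6875, 2.75]

0.3547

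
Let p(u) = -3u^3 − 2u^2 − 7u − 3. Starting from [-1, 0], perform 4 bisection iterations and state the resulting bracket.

u = -0.5 gives p = 0.375, positive; keep [-0.5, 0]
u = -0.25 gives p = -1.328125, negative; keep [-0.5, -0.25]
u = -0.375 gives p = -0.498047, negative; keep [-0.5, -0.375]
u = -0.4375 gives p = -0.0691, negative; keep [-0.5, -0.4375]

[-0.5, -0.4375]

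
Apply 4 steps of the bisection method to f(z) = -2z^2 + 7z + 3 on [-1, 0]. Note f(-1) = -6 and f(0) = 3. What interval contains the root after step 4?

m = -0.5, f(m) = -1 (−); new bracket [-0.5, 0]
m = -0.25, f(m) = 1.125 (+); new bracket [-0.5, -0.25]
m = -0.375, f(m) = 0.09375 (+); new bracket [-0.5, -0.375]
m = -0.4375, f(m) = -0.4453 (−); new bracket [-0.4375, -0.375]

[-0.4375, -0.375]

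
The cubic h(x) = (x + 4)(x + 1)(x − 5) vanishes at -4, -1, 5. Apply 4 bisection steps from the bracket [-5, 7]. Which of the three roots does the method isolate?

x = 1 gives h = -40, negative; keep [1, 7]
x = 4 gives h = -40, negative; keep [4, 7]
x = 5.5 gives h = 30.875, positive; keep [4, 5.5]
x = 4.75 gives h = -12.5781, negative; keep [4.75, 5.5]

5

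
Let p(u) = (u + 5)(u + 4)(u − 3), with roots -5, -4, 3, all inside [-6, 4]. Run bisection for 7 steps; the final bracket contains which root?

3

m = -1, p(m) = -48 (−); new bracket [-1, 4]
m = 1.5, p(m) = -53.625 (−); new bracket [1.5, 4]
m = 2.75, p(m) = -13.078125 (−); new bracket [2.75, 4]
m = 3.375, p(m) = 23.1621 (+); new bracket [2.75, 3.375]
m = 3.0625, p(m) = 3.5588 (+); new bracket [2.75, 3.0625]
m = 2.90625, p(m) = -5.119 (−); new bracket [2.90625, 3.0625]
m = 2.984375, p(m) = -0.8713 (−); new bracket [2.984375, 3.0625]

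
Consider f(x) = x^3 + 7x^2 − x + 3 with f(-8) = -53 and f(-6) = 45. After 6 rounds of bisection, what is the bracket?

f(-7) = 10 > 0, so the root lies in [-8, -7]
f(-7.5) = -17.625 < 0, so the root lies in [-7.5, -7]
f(-7.25) = -2.890625 < 0, so the root lies in [-7.25, -7]
f(-7.125) = 3.7793 > 0, so the root lies in [-7.25, -7.125]
f(-7.1875) = 0.5012 > 0, so the root lies in [-7.25, -7.1875]
f(-7.21875) = -1.1804 < 0, so the root lies in [-7.21875, -7.1875]

[-7.21875, -7.1875]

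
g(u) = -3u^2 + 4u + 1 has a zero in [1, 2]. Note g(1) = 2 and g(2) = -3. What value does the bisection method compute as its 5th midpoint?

1.53125

g(1.5) = 0.25 > 0, so the root lies in [1.5, 2]
g(1.75) = -1.1875 < 0, so the root lies in [1.5, 1.75]
g(1.625) = -0.421875 < 0, so the root lies in [1.5, 1.625]
g(1.5625) = -0.0742 < 0, so the root lies in [1.5, 1.5625]
g(1.53125) = 0.0908 > 0, so the root lies in [1.53125, 1.5625]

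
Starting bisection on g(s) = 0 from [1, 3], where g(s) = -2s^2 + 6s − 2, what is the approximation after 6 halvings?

midpoint 2: g = 2 > 0 → [2, 3]
midpoint 2.5: g = 0.5 > 0 → [2.5, 3]
midpoint 2.75: g = -0.625 < 0 → [2.5, 2.75]
midpoint 2.625: g = -0.0312 < 0 → [2.5, 2.625]
midpoint 2.5625: g = 0.2422 > 0 → [2.5625, 2.625]
midpoint 2.59375: g = 0.1074 > 0 → [2.59375, 2.625]

2.59375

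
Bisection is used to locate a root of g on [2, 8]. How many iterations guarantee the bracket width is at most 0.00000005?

Width after n steps is 6/2^n. Need 2^n ≥ 6/0.00000005 = 120000000.
2^26 = 67108864 < 120000000 ≤ 2^27 = 134217728, so n = 27.

27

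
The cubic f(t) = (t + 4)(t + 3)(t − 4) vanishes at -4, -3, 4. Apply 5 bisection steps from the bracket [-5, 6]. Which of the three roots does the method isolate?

midpoint 0.5: f = -55.125 < 0 → [0.5, 6]
midpoint 3.25: f = -33.984375 < 0 → [3.25, 6]
midpoint 4.625: f = 41.103516 > 0 → [3.25, 4.625]
midpoint 3.9375: f = -3.4417 < 0 → [3.9375, 4.625]
midpoint 4.28125: f = 16.9588 > 0 → [3.9375, 4.28125]

4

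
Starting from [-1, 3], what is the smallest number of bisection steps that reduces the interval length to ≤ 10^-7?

26

Width after n steps is 4/2^n. Need 2^n ≥ 4/10^-7 = 40000000.
2^25 = 33554432 < 40000000 ≤ 2^26 = 67108864, so n = 26.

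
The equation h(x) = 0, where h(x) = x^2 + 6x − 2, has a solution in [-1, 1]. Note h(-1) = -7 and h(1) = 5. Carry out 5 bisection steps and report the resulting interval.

[0.3125, 0.375]

m = 0, h(m) = -2 (−); new bracket [0, 1]
m = 0.5, h(m) = 1.25 (+); new bracket [0, 0.5]
m = 0.25, h(m) = -0.4375 (−); new bracket [0.25, 0.5]
m = 0.375, h(m) = 0.3906 (+); new bracket [0.25, 0.375]
m = 0.3125, h(m) = -0.0273 (−); new bracket [0.3125, 0.375]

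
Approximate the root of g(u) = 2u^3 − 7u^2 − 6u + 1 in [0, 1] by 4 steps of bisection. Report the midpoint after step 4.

u = 0.5 gives g = -3.5, negative; keep [0, 0.5]
u = 0.25 gives g = -0.90625, negative; keep [0, 0.25]
u = 0.125 gives g = 0.144531, positive; keep [0.125, 0.25]
u = 0.1875 gives g = -0.3579, negative; keep [0.125, 0.1875]

0.1875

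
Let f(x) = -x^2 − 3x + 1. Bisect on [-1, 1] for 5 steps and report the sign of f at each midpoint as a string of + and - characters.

+-+--

f(0) = 1 > 0, so the root lies in [0, 1]
f(0.5) = -0.75 < 0, so the root lies in [0, 0.5]
f(0.25) = 0.1875 > 0, so the root lies in [0.25, 0.5]
f(0.375) = -0.2656 < 0, so the root lies in [0.25, 0.375]
f(0.3125) = -0.0352 < 0, so the root lies in [0.25, 0.3125]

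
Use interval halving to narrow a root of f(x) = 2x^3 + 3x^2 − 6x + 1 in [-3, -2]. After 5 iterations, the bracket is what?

f(-2.5) = 3.5 > 0, so the root lies in [-3, -2.5]
f(-2.75) = -1.40625 < 0, so the root lies in [-2.75, -2.5]
f(-2.625) = 1.246094 > 0, so the root lies in [-2.75, -2.625]
f(-2.6875) = -0.0288 < 0, so the root lies in [-2.6875, -2.625]
f(-2.65625) = 0.6213 > 0, so the root lies in [-2.6875, -2.65625]

[-2.6875, -2.65625]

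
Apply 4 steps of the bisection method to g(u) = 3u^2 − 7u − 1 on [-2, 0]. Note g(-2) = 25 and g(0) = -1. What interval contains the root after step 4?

[-0.25, -0.125]

u = -1 gives g = 9, positive; keep [-1, 0]
u = -0.5 gives g = 3.25, positive; keep [-0.5, 0]
u = -0.25 gives g = 0.9375, positive; keep [-0.25, 0]
u = -0.125 gives g = -0.0781, negative; keep [-0.25, -0.125]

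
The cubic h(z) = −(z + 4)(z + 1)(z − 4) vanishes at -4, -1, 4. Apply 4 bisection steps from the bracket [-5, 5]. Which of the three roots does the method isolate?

4

midpoint 0: h = 16 > 0 → [0, 5]
midpoint 2.5: h = 34.125 > 0 → [2.5, 5]
midpoint 3.75: h = 9.203125 > 0 → [3.75, 5]
midpoint 4.375: h = -16.8809 < 0 → [3.75, 4.375]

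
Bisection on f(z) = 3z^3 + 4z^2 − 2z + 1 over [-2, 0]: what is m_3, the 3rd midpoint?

-1.75

z = -1 gives f = 4, positive; keep [-2, -1]
z = -1.5 gives f = 2.875, positive; keep [-2, -1.5]
z = -1.75 gives f = 0.671875, positive; keep [-2, -1.75]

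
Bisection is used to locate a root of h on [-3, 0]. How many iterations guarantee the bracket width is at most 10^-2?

Width after n steps is 3/2^n. Need 2^n ≥ 3/10^-2 = 300.
2^8 = 256 < 300 ≤ 2^9 = 512, so n = 9.

9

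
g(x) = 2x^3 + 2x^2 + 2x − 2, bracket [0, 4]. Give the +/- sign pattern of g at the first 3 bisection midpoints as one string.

midpoint 2: g = 26 > 0 → [0, 2]
midpoint 1: g = 4 > 0 → [0, 1]
midpoint 0.5: g = -0.25 < 0 → [0.5, 1]

++-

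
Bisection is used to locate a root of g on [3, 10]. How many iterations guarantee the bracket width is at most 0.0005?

Width after n steps is 7/2^n. Need 2^n ≥ 7/0.0005 = 14000.
2^13 = 8192 < 14000 ≤ 2^14 = 16384, so n = 14.

14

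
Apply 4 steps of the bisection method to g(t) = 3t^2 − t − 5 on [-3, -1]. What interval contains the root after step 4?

m = -2, g(m) = 9 (+); new bracket [-2, -1]
m = -1.5, g(m) = 3.25 (+); new bracket [-1.5, -1]
m = -1.25, g(m) = 0.9375 (+); new bracket [-1.25, -1]
m = -1.125, g(m) = -0.0781 (−); new bracket [-1.25, -1.125]

[-1.25, -1.125]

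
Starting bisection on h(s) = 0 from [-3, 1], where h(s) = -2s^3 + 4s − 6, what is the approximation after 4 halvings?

h(-1) = -8 < 0, so the root lies in [-3, -1]
h(-2) = 2 > 0, so the root lies in [-2, -1]
h(-1.5) = -5.25 < 0, so the root lies in [-2, -1.5]
h(-1.75) = -2.2812 < 0, so the root lies in [-2, -1.75]

-1.75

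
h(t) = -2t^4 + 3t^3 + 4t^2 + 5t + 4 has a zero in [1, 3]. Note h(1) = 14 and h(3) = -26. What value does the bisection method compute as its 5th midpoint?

m = 2, h(m) = 22 (+); new bracket [2, 3]
m = 2.5, h(m) = 10.25 (+); new bracket [2.5, 3]
m = 2.75, h(m) = -3.992188 (−); new bracket [2.5, 2.75]
m = 2.625, h(m) = 3.9897 (+); new bracket [2.625, 2.75]
m = 2.6875, h(m) = 0.2273 (+); new bracket [2.6875, 2.75]

2.6875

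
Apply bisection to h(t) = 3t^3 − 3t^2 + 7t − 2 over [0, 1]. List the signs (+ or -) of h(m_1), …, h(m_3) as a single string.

m = 0.5, h(m) = 1.125 (+); new bracket [0, 0.5]
m = 0.25, h(m) = -0.390625 (−); new bracket [0.25, 0.5]
m = 0.375, h(m) = 0.361328 (+); new bracket [0.25, 0.375]

+-+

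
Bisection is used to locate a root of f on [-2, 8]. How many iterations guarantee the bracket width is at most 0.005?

11

Width after n steps is 10/2^n. Need 2^n ≥ 10/0.005 = 2000.
2^10 = 1024 < 2000 ≤ 2^11 = 2048, so n = 11.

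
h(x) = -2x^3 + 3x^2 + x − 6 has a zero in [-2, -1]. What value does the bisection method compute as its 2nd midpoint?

-1.25

x = -1.5 gives h = 6, positive; keep [-1.5, -1]
x = -1.25 gives h = 1.34375, positive; keep [-1.25, -1]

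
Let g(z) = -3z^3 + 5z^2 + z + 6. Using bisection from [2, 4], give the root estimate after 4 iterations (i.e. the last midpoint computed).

z = 3 gives g = -27, negative; keep [2, 3]
z = 2.5 gives g = -7.125, negative; keep [2, 2.5]
z = 2.25 gives g = -0.609375, negative; keep [2, 2.25]
z = 2.125 gives g = 1.916, positive; keep [2.125, 2.25]

2.125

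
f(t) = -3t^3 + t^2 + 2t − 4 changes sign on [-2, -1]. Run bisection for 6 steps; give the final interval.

[-1.1875, -1.171875]

t = -1.5 gives f = 5.375, positive; keep [-1.5, -1]
t = -1.25 gives f = 0.921875, positive; keep [-1.25, -1]
t = -1.125 gives f = -0.712891, negative; keep [-1.25, -1.125]
t = -1.1875 gives f = 0.0588, positive; keep [-1.1875, -1.125]
t = -1.15625 gives f = -0.3382, negative; keep [-1.1875, -1.15625]
t = -1.171875 gives f = -0.1425, negative; keep [-1.1875, -1.171875]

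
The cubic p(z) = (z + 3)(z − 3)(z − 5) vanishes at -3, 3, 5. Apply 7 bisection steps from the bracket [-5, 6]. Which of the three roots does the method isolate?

m = 0.5, p(m) = 39.375 (+); new bracket [-5, 0.5]
m = -2.25, p(m) = 28.546875 (+); new bracket [-5, -2.25]
m = -3.625, p(m) = -35.712891 (−); new bracket [-3.625, -2.25]
m = -2.9375, p(m) = 2.9456 (+); new bracket [-3.625, -2.9375]
m = -3.28125, p(m) = -14.6297 (−); new bracket [-3.28125, -2.9375]
m = -3.109375, p(m) = -5.4188 (−); new bracket [-3.109375, -2.9375]
m = -3.0234375, p(m) = -1.1327 (−); new bracket [-3.0234375, -2.9375]

-3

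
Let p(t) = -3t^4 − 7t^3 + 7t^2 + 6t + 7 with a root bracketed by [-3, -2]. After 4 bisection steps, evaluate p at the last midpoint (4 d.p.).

3.8352

m = -2.5, p(m) = 27.9375 (+); new bracket [-3, -2.5]
m = -2.75, p(m) = 17.441406 (+); new bracket [-3, -2.75]
m = -2.875, p(m) = 8.993408 (+); new bracket [-3, -2.875]
m = -2.9375, p(m) = 3.8352 (+); new bracket [-3, -2.9375]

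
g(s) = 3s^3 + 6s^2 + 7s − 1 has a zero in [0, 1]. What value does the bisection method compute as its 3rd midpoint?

0.125

midpoint 0.5: g = 4.375 > 0 → [0, 0.5]
midpoint 0.25: g = 1.171875 > 0 → [0, 0.25]
midpoint 0.125: g = -0.025391 < 0 → [0.125, 0.25]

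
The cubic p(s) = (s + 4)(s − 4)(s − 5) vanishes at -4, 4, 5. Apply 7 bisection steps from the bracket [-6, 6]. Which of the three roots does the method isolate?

-4

midpoint 0: p = 80 > 0 → [-6, 0]
midpoint -3: p = 56 > 0 → [-6, -3]
midpoint -4.5: p = -40.375 < 0 → [-4.5, -3]
midpoint -3.75: p = 16.9531 > 0 → [-4.5, -3.75]
midpoint -4.125: p = -9.2676 < 0 → [-4.125, -3.75]
midpoint -3.9375: p = 4.4338 > 0 → [-4.125, -3.9375]
midpoint -4.03125: p = -2.2666 < 0 → [-4.03125, -3.9375]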